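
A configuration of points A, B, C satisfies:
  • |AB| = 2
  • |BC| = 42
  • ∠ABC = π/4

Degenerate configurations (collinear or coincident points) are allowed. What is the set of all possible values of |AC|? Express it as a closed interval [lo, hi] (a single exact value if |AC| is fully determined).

|AB| ∈ {2}
|BC| ∈ {42}
|AC| ∈ {2·√(442 - 21·√(2))}

|AC| = 2·√(442 - 21·√(2))  (≈ 40.6104)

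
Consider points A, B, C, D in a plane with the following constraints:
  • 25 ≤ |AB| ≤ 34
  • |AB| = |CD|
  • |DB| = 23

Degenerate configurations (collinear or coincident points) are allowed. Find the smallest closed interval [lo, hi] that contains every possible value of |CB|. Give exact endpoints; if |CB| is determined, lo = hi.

|AB| ∈ [25, 34]
|BD| ∈ {23}
|CD| ∈ [25, 34]
|AD| ∈ [2, 57]
|BC| ∈ [2, 57]
|AC| ∈ [0, 91]

|CB| ∈ [2, 57]  (≈ [2.0000, 57.0000])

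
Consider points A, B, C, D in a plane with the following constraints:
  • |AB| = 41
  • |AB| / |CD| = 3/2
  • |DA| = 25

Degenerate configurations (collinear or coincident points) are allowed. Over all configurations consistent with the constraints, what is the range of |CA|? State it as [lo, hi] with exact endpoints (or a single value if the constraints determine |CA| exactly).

|AB| ∈ {41}
|AD| ∈ {25}
|CD| ∈ {82/3}
|BD| ∈ [16, 66]
|AC| ∈ [7/3, 157/3]
|BC| ∈ [0, 280/3]

|CA| ∈ [7/3, 157/3]  (≈ [2.3333, 52.3333])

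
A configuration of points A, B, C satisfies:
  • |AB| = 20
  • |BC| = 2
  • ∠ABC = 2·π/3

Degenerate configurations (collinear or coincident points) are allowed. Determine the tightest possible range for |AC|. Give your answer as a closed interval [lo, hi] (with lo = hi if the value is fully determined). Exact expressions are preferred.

|AC| = 2·√(111)  (≈ 21.0713)

|AB| ∈ {20}
|BC| ∈ {2}
|AC| ∈ {2·√(111)}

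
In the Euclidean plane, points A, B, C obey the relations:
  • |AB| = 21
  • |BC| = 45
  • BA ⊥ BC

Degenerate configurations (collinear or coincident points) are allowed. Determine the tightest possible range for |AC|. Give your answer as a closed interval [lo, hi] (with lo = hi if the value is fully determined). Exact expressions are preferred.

|AB| ∈ {21}
|BC| ∈ {45}
|AC| ∈ {3·√(274)}

|AC| = 3·√(274)  (≈ 49.6588)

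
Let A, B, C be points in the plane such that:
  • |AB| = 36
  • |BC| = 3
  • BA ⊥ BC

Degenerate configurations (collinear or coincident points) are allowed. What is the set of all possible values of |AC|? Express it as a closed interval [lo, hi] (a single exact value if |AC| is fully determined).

|AC| = 3·√(145)  (≈ 36.1248)

|AB| ∈ {36}
|BC| ∈ {3}
|AC| ∈ {3·√(145)}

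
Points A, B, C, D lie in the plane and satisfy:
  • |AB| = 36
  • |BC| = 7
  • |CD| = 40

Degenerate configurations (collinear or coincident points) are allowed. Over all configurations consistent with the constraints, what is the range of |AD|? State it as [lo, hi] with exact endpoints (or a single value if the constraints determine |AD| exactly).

|AD| ∈ [0, 83]  (≈ [0.0000, 83.0000])

|AB| ∈ {36}
|BC| ∈ {7}
|CD| ∈ {40}
|AC| ∈ [29, 43]
|BD| ∈ [33, 47]
|AD| ∈ [0, 83]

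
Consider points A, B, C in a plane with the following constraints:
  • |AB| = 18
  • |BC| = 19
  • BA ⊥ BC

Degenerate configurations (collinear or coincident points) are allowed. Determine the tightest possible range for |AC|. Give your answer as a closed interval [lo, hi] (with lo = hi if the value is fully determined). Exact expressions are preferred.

|AB| ∈ {18}
|BC| ∈ {19}
|AC| ∈ {√(685)}

|AC| = √(685)  (≈ 26.1725)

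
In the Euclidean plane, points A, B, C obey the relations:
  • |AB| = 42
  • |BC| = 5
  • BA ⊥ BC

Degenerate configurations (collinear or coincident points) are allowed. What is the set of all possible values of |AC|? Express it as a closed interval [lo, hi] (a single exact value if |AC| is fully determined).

|AB| ∈ {42}
|BC| ∈ {5}
|AC| ∈ {√(1789)}

|AC| = √(1789)  (≈ 42.2966)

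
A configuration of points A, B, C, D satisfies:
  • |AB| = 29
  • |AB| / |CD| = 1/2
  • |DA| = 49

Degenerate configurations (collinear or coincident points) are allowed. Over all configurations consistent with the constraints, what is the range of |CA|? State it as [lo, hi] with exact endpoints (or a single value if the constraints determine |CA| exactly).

|CA| ∈ [9, 107]  (≈ [9.0000, 107.0000])

|AB| ∈ {29}
|AD| ∈ {49}
|CD| ∈ {58}
|BD| ∈ [20, 78]
|AC| ∈ [9, 107]
|BC| ∈ [0, 136]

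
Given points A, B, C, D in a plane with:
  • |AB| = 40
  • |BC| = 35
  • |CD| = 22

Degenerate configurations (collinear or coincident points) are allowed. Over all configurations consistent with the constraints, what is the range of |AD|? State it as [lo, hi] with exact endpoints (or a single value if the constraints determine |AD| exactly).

|AD| ∈ [0, 97]  (≈ [0.0000, 97.0000])

|AB| ∈ {40}
|BC| ∈ {35}
|CD| ∈ {22}
|AC| ∈ [5, 75]
|BD| ∈ [13, 57]
|AD| ∈ [0, 97]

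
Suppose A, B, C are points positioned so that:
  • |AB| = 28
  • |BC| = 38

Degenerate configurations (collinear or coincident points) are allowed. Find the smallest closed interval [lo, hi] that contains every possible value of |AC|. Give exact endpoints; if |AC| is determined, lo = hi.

|AB| ∈ {28}
|BC| ∈ {38}
|AC| ∈ [10, 66]

|AC| ∈ [10, 66]  (≈ [10.0000, 66.0000])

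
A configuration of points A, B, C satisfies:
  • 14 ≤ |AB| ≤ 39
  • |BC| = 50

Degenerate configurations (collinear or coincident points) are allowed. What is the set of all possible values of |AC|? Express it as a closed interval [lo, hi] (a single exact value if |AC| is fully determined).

|AB| ∈ [14, 39]
|BC| ∈ {50}
|AC| ∈ [11, 89]

|AC| ∈ [11, 89]  (≈ [11.0000, 89.0000])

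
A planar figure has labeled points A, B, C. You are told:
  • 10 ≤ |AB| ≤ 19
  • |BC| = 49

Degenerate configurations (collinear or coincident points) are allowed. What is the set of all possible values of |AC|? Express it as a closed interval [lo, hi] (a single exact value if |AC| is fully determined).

|AC| ∈ [30, 68]  (≈ [30.0000, 68.0000])

|AB| ∈ [10, 19]
|BC| ∈ {49}
|AC| ∈ [30, 68]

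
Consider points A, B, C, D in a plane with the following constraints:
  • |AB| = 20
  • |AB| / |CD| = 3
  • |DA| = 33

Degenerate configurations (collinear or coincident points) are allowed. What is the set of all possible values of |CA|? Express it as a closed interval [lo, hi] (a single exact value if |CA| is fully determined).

|AB| ∈ {20}
|AD| ∈ {33}
|CD| ∈ {20/3}
|BD| ∈ [13, 53]
|AC| ∈ [79/3, 119/3]
|BC| ∈ [19/3, 179/3]

|CA| ∈ [79/3, 119/3]  (≈ [26.3333, 39.6667])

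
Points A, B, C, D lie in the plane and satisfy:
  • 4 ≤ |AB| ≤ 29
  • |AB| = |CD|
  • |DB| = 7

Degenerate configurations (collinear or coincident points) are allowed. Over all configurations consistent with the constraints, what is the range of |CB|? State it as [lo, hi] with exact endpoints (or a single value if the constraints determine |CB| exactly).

|AB| ∈ [4, 29]
|BD| ∈ {7}
|CD| ∈ [4, 29]
|AD| ∈ [0, 36]
|BC| ∈ [0, 36]
|AC| ∈ [0, 65]

|CB| ∈ [0, 36]  (≈ [0.0000, 36.0000])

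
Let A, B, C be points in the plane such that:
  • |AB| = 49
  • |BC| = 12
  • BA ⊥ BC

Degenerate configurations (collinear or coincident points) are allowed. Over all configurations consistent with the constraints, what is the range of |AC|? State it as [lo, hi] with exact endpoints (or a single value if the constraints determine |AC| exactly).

|AB| ∈ {49}
|BC| ∈ {12}
|AC| ∈ {√(2545)}

|AC| = √(2545)  (≈ 50.4480)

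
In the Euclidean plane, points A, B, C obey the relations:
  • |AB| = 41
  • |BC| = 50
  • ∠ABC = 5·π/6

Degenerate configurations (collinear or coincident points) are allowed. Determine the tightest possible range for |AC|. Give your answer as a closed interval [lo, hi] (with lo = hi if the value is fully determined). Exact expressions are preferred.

|AB| ∈ {41}
|BC| ∈ {50}
|AC| ∈ {√(2050·√(3) + 4181)}

|AC| = √(2050·√(3) + 4181)  (≈ 87.9301)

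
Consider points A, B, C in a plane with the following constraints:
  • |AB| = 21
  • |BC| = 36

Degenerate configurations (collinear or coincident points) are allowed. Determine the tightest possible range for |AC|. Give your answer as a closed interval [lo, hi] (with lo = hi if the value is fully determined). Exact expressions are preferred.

|AB| ∈ {21}
|BC| ∈ {36}
|AC| ∈ [15, 57]

|AC| ∈ [15, 57]  (≈ [15.0000, 57.0000])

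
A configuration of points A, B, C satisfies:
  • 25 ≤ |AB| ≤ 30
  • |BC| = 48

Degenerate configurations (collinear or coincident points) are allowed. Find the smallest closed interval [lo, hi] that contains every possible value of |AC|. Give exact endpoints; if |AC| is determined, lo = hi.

|AB| ∈ [25, 30]
|BC| ∈ {48}
|AC| ∈ [18, 78]

|AC| ∈ [18, 78]  (≈ [18.0000, 78.0000])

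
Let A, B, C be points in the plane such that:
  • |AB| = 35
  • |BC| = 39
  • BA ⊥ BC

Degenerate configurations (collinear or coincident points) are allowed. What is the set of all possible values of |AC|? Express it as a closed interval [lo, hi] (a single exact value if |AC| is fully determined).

|AB| ∈ {35}
|BC| ∈ {39}
|AC| ∈ {√(2746)}

|AC| = √(2746)  (≈ 52.4023)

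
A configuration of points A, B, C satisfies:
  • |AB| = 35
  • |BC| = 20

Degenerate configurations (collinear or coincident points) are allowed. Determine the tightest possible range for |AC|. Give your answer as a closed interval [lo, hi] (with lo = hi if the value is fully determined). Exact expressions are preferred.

|AB| ∈ {35}
|BC| ∈ {20}
|AC| ∈ [15, 55]

|AC| ∈ [15, 55]  (≈ [15.0000, 55.0000])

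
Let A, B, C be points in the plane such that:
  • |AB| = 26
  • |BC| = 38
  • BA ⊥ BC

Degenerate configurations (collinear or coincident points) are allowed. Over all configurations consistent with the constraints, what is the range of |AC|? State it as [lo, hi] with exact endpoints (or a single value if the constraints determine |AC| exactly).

|AC| = 2·√(530)  (≈ 46.0435)

|AB| ∈ {26}
|BC| ∈ {38}
|AC| ∈ {2·√(530)}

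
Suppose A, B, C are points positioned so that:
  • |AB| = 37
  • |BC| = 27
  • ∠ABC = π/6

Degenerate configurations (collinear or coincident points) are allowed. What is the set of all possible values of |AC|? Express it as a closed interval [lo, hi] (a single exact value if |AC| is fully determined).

|AC| = √(2098 - 999·√(3))  (≈ 19.1750)

|AB| ∈ {37}
|BC| ∈ {27}
|AC| ∈ {√(2098 - 999·√(3))}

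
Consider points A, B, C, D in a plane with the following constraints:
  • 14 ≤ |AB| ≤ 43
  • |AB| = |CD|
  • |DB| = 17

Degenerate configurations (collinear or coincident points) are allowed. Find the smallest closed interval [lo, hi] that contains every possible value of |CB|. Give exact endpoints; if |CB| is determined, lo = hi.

|CB| ∈ [0, 60]  (≈ [0.0000, 60.0000])

|AB| ∈ [14, 43]
|BD| ∈ {17}
|CD| ∈ [14, 43]
|AD| ∈ [0, 60]
|BC| ∈ [0, 60]
|AC| ∈ [0, 103]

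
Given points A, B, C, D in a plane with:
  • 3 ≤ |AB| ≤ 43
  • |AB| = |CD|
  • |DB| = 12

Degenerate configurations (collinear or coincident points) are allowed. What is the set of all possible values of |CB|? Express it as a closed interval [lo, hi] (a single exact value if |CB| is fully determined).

|AB| ∈ [3, 43]
|BD| ∈ {12}
|CD| ∈ [3, 43]
|AD| ∈ [0, 55]
|BC| ∈ [0, 55]
|AC| ∈ [0, 98]

|CB| ∈ [0, 55]  (≈ [0.0000, 55.0000])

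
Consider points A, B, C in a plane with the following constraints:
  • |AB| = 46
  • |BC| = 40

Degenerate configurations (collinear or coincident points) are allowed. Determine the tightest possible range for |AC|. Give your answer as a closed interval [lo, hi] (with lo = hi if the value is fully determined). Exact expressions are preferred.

|AC| ∈ [6, 86]  (≈ [6.0000, 86.0000])

|AB| ∈ {46}
|BC| ∈ {40}
|AC| ∈ [6, 86]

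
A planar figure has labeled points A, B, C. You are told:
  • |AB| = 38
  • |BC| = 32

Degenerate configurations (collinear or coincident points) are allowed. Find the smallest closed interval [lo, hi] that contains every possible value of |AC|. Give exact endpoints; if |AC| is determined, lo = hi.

|AC| ∈ [6, 70]  (≈ [6.0000, 70.0000])

|AB| ∈ {38}
|BC| ∈ {32}
|AC| ∈ [6, 70]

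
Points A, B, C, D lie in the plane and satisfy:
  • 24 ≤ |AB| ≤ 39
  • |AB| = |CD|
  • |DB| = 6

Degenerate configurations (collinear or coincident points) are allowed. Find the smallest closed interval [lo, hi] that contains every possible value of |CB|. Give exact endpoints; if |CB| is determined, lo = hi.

|AB| ∈ [24, 39]
|BD| ∈ {6}
|CD| ∈ [24, 39]
|AD| ∈ [18, 45]
|BC| ∈ [18, 45]
|AC| ∈ [0, 84]

|CB| ∈ [18, 45]  (≈ [18.0000, 45.0000])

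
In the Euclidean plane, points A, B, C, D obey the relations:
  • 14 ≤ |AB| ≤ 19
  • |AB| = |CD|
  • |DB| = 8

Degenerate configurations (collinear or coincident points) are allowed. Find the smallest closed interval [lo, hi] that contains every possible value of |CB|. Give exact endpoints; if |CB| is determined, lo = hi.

|CB| ∈ [6, 27]  (≈ [6.0000, 27.0000])

|AB| ∈ [14, 19]
|BD| ∈ {8}
|CD| ∈ [14, 19]
|AD| ∈ [6, 27]
|BC| ∈ [6, 27]
|AC| ∈ [0, 46]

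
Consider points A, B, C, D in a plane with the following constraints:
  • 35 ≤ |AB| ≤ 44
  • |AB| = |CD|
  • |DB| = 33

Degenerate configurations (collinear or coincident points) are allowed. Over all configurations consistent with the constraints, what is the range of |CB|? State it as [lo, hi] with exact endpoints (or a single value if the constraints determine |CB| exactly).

|CB| ∈ [2, 77]  (≈ [2.0000, 77.0000])

|AB| ∈ [35, 44]
|BD| ∈ {33}
|CD| ∈ [35, 44]
|AD| ∈ [2, 77]
|BC| ∈ [2, 77]
|AC| ∈ [0, 121]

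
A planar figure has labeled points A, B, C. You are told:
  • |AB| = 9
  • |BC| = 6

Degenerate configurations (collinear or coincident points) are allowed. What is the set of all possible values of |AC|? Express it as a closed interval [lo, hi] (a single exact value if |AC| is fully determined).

|AB| ∈ {9}
|BC| ∈ {6}
|AC| ∈ [3, 15]

|AC| ∈ [3, 15]  (≈ [3.0000, 15.0000])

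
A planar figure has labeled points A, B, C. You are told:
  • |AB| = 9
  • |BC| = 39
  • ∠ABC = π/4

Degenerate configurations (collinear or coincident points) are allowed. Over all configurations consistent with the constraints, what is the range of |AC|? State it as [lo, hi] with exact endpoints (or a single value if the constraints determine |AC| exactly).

|AC| = 3·√(178 - 39·√(2))  (≈ 33.2507)

|AB| ∈ {9}
|BC| ∈ {39}
|AC| ∈ {3·√(178 - 39·√(2))}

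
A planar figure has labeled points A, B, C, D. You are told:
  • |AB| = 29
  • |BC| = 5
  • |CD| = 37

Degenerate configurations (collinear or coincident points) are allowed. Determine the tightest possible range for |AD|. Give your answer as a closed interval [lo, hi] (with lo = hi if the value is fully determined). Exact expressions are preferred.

|AD| ∈ [3, 71]  (≈ [3.0000, 71.0000])

|AB| ∈ {29}
|BC| ∈ {5}
|CD| ∈ {37}
|AC| ∈ [24, 34]
|BD| ∈ [32, 42]
|AD| ∈ [3, 71]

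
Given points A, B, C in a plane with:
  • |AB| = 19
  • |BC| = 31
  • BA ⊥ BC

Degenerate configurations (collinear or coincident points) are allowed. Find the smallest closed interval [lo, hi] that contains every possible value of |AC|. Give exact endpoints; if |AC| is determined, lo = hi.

|AB| ∈ {19}
|BC| ∈ {31}
|AC| ∈ {√(1322)}

|AC| = √(1322)  (≈ 36.3593)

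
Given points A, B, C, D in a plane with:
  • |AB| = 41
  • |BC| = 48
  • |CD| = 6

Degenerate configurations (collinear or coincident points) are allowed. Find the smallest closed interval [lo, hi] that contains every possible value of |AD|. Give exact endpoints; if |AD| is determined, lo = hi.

|AD| ∈ [1, 95]  (≈ [1.0000, 95.0000])

|AB| ∈ {41}
|BC| ∈ {48}
|CD| ∈ {6}
|AC| ∈ [7, 89]
|BD| ∈ [42, 54]
|AD| ∈ [1, 95]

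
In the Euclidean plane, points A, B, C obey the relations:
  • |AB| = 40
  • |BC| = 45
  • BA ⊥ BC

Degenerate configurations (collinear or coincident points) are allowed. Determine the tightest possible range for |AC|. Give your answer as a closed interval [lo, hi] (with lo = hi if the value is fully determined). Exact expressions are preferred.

|AB| ∈ {40}
|BC| ∈ {45}
|AC| ∈ {5·√(145)}

|AC| = 5·√(145)  (≈ 60.2080)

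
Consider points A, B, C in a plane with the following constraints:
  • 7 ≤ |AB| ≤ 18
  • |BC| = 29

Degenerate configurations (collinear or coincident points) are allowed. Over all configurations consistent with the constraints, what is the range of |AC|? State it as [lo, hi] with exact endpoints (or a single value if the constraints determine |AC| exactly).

|AB| ∈ [7, 18]
|BC| ∈ {29}
|AC| ∈ [11, 47]

|AC| ∈ [11, 47]  (≈ [11.0000, 47.0000])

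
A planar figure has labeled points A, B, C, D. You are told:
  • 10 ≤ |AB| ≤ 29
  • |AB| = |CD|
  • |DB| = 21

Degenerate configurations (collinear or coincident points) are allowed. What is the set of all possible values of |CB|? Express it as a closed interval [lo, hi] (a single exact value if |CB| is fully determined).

|AB| ∈ [10, 29]
|BD| ∈ {21}
|CD| ∈ [10, 29]
|AD| ∈ [0, 50]
|BC| ∈ [0, 50]
|AC| ∈ [0, 79]

|CB| ∈ [0, 50]  (≈ [0.0000, 50.0000])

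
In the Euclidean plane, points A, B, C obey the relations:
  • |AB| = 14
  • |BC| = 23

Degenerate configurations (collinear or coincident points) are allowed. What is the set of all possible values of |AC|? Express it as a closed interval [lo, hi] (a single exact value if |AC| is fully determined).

|AB| ∈ {14}
|BC| ∈ {23}
|AC| ∈ [9, 37]

|AC| ∈ [9, 37]  (≈ [9.0000, 37.0000])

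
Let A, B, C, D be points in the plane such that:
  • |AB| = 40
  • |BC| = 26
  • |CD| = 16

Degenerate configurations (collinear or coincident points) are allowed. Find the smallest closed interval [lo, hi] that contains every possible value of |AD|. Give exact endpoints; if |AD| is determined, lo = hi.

|AD| ∈ [0, 82]  (≈ [0.0000, 82.0000])

|AB| ∈ {40}
|BC| ∈ {26}
|CD| ∈ {16}
|AC| ∈ [14, 66]
|BD| ∈ [10, 42]
|AD| ∈ [0, 82]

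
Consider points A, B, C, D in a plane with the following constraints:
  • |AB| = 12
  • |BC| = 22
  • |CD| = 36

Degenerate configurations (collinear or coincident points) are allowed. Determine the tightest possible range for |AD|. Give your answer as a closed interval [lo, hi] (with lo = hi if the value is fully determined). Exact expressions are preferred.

|AB| ∈ {12}
|BC| ∈ {22}
|CD| ∈ {36}
|AC| ∈ [10, 34]
|BD| ∈ [14, 58]
|AD| ∈ [2, 70]

|AD| ∈ [2, 70]  (≈ [2.0000, 70.0000])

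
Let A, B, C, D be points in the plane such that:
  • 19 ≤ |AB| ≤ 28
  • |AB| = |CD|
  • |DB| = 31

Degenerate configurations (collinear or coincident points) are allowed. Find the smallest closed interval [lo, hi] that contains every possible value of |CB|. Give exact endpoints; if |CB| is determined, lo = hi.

|CB| ∈ [3, 59]  (≈ [3.0000, 59.0000])

|AB| ∈ [19, 28]
|BD| ∈ {31}
|CD| ∈ [19, 28]
|AD| ∈ [3, 59]
|BC| ∈ [3, 59]
|AC| ∈ [0, 87]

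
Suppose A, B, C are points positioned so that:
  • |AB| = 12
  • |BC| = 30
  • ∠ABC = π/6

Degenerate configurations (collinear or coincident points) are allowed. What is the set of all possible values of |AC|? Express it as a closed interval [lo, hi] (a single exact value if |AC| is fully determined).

|AC| = 6·√(29 - 10·√(3))  (≈ 20.5052)

|AB| ∈ {12}
|BC| ∈ {30}
|AC| ∈ {6·√(29 - 10·√(3))}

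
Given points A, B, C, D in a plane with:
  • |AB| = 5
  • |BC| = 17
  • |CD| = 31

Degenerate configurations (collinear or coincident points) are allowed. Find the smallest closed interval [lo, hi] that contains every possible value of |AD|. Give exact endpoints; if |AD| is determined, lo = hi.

|AD| ∈ [9, 53]  (≈ [9.0000, 53.0000])

|AB| ∈ {5}
|BC| ∈ {17}
|CD| ∈ {31}
|AC| ∈ [12, 22]
|BD| ∈ [14, 48]
|AD| ∈ [9, 53]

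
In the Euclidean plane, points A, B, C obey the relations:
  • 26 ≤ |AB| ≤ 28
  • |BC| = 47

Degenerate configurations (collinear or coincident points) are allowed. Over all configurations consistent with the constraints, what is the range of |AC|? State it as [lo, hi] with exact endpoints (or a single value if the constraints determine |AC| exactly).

|AB| ∈ [26, 28]
|BC| ∈ {47}
|AC| ∈ [19, 75]

|AC| ∈ [19, 75]  (≈ [19.0000, 75.0000])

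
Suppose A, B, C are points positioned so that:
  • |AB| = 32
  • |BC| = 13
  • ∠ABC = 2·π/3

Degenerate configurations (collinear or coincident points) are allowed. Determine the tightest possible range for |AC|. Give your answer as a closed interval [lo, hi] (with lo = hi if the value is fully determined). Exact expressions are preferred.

|AC| = √(1609)  (≈ 40.1123)

|AB| ∈ {32}
|BC| ∈ {13}
|AC| ∈ {√(1609)}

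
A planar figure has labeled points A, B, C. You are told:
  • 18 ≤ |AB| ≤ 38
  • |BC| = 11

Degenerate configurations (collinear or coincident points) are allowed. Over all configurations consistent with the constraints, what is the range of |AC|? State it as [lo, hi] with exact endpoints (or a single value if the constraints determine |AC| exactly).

|AB| ∈ [18, 38]
|BC| ∈ {11}
|AC| ∈ [7, 49]

|AC| ∈ [7, 49]  (≈ [7.0000, 49.0000])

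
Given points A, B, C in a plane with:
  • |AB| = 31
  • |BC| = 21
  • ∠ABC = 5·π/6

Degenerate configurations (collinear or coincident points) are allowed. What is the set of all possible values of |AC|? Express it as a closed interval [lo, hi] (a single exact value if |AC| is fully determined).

|AC| = √(651·√(3) + 1402)  (≈ 50.2948)

|AB| ∈ {31}
|BC| ∈ {21}
|AC| ∈ {√(651·√(3) + 1402)}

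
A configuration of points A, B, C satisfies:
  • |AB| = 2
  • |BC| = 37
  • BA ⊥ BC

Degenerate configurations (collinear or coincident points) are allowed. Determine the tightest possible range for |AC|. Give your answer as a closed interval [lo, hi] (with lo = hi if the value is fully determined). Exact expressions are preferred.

|AB| ∈ {2}
|BC| ∈ {37}
|AC| ∈ {√(1373)}

|AC| = √(1373)  (≈ 37.0540)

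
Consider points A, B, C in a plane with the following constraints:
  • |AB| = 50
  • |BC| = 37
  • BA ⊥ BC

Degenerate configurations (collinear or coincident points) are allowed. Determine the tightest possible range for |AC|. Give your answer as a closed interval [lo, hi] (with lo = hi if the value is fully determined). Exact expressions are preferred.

|AC| = √(3869)  (≈ 62.2013)

|AB| ∈ {50}
|BC| ∈ {37}
|AC| ∈ {√(3869)}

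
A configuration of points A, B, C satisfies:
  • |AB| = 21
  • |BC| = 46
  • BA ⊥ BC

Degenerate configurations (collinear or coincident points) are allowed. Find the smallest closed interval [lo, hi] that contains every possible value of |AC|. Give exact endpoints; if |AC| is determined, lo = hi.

|AB| ∈ {21}
|BC| ∈ {46}
|AC| ∈ {√(2557)}

|AC| = √(2557)  (≈ 50.5668)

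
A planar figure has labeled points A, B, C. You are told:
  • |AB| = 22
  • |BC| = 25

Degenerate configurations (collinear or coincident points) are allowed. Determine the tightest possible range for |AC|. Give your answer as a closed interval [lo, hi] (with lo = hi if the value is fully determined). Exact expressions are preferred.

|AB| ∈ {22}
|BC| ∈ {25}
|AC| ∈ [3, 47]

|AC| ∈ [3, 47]  (≈ [3.0000, 47.0000])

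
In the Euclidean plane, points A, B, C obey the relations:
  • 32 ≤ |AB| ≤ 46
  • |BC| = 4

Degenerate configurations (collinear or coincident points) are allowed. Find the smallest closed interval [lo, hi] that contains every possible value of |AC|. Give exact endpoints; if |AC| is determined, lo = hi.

|AB| ∈ [32, 46]
|BC| ∈ {4}
|AC| ∈ [28, 50]

|AC| ∈ [28, 50]  (≈ [28.0000, 50.0000])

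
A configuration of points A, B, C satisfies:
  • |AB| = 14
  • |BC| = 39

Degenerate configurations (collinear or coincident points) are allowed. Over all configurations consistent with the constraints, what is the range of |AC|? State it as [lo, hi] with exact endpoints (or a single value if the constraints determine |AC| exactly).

|AC| ∈ [25, 53]  (≈ [25.0000, 53.0000])

|AB| ∈ {14}
|BC| ∈ {39}
|AC| ∈ [25, 53]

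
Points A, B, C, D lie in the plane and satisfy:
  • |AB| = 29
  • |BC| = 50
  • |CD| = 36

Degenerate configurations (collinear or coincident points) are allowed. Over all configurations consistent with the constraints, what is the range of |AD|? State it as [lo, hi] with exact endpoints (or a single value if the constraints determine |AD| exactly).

|AD| ∈ [0, 115]  (≈ [0.0000, 115.0000])

|AB| ∈ {29}
|BC| ∈ {50}
|CD| ∈ {36}
|AC| ∈ [21, 79]
|BD| ∈ [14, 86]
|AD| ∈ [0, 115]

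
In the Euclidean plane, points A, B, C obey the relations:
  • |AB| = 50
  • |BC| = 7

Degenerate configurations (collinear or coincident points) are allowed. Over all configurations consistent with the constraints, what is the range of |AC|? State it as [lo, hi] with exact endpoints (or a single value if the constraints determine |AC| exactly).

|AB| ∈ {50}
|BC| ∈ {7}
|AC| ∈ [43, 57]

|AC| ∈ [43, 57]  (≈ [43.0000, 57.0000])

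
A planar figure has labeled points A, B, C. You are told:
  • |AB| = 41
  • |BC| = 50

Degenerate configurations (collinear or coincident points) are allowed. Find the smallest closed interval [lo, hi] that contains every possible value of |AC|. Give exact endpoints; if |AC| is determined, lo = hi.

|AB| ∈ {41}
|BC| ∈ {50}
|AC| ∈ [9, 91]

|AC| ∈ [9, 91]  (≈ [9.0000, 91.0000])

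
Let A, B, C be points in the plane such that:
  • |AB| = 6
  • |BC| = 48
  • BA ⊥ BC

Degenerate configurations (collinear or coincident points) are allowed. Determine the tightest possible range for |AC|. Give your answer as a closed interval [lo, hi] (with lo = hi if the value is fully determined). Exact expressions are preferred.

|AC| = 6·√(65)  (≈ 48.3735)

|AB| ∈ {6}
|BC| ∈ {48}
|AC| ∈ {6·√(65)}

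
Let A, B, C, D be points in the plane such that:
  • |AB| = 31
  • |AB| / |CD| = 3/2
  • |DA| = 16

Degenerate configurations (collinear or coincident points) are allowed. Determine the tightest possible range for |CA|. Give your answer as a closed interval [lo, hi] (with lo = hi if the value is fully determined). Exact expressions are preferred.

|AB| ∈ {31}
|AD| ∈ {16}
|CD| ∈ {62/3}
|BD| ∈ [15, 47]
|AC| ∈ [14/3, 110/3]
|BC| ∈ [0, 203/3]

|CA| ∈ [14/3, 110/3]  (≈ [4.6667, 36.6667])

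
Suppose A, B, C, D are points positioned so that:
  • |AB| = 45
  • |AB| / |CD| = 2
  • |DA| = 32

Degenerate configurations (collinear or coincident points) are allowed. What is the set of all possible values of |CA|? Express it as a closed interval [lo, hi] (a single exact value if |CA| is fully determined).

|CA| ∈ [19/2, 109/2]  (≈ [9.5000, 54.5000])

|AB| ∈ {45}
|AD| ∈ {32}
|CD| ∈ {45/2}
|BD| ∈ [13, 77]
|AC| ∈ [19/2, 109/2]
|BC| ∈ [0, 199/2]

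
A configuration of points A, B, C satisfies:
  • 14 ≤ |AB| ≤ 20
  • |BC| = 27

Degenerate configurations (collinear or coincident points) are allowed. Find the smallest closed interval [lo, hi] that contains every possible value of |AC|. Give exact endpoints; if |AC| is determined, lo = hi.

|AB| ∈ [14, 20]
|BC| ∈ {27}
|AC| ∈ [7, 47]

|AC| ∈ [7, 47]  (≈ [7.0000, 47.0000])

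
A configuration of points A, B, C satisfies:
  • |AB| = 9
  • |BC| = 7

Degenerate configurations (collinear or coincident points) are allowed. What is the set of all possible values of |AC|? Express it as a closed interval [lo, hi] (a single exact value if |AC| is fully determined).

|AC| ∈ [2, 16]  (≈ [2.0000, 16.0000])

|AB| ∈ {9}
|BC| ∈ {7}
|AC| ∈ [2, 16]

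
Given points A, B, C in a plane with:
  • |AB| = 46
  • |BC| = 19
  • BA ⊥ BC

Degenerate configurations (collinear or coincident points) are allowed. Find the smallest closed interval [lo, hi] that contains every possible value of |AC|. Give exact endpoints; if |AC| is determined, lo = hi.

|AC| = √(2477)  (≈ 49.7695)

|AB| ∈ {46}
|BC| ∈ {19}
|AC| ∈ {√(2477)}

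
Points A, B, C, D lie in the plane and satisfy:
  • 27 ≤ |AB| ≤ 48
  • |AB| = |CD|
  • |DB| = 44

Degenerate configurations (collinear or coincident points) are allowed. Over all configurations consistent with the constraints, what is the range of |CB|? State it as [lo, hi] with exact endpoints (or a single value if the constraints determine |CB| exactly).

|CB| ∈ [0, 92]  (≈ [0.0000, 92.0000])

|AB| ∈ [27, 48]
|BD| ∈ {44}
|CD| ∈ [27, 48]
|AD| ∈ [0, 92]
|BC| ∈ [0, 92]
|AC| ∈ [0, 140]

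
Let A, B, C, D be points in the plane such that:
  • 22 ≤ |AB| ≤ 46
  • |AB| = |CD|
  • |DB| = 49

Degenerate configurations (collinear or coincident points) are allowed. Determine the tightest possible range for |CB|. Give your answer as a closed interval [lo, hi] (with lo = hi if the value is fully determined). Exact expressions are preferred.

|CB| ∈ [3, 95]  (≈ [3.0000, 95.0000])

|AB| ∈ [22, 46]
|BD| ∈ {49}
|CD| ∈ [22, 46]
|AD| ∈ [3, 95]
|BC| ∈ [3, 95]
|AC| ∈ [0, 141]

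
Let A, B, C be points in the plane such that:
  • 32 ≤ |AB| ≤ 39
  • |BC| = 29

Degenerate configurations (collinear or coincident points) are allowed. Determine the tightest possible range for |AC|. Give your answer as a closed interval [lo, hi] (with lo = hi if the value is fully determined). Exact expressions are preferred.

|AB| ∈ [32, 39]
|BC| ∈ {29}
|AC| ∈ [3, 68]

|AC| ∈ [3, 68]  (≈ [3.0000, 68.0000])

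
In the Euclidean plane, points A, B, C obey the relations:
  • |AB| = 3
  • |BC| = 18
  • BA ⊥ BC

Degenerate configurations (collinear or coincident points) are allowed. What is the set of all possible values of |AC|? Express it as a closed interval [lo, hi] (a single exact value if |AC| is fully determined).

|AC| = 3·√(37)  (≈ 18.2483)

|AB| ∈ {3}
|BC| ∈ {18}
|AC| ∈ {3·√(37)}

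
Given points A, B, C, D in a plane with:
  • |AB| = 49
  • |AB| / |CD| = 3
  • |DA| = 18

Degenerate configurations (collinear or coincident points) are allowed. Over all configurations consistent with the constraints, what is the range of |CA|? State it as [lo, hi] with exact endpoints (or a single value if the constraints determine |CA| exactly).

|AB| ∈ {49}
|AD| ∈ {18}
|CD| ∈ {49/3}
|BD| ∈ [31, 67]
|AC| ∈ [5/3, 103/3]
|BC| ∈ [44/3, 250/3]

|CA| ∈ [5/3, 103/3]  (≈ [1.6667, 34.3333])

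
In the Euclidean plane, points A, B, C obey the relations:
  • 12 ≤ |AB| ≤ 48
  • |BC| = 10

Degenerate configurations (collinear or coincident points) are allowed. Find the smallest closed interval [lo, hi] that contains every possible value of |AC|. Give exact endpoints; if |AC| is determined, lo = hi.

|AC| ∈ [2, 58]  (≈ [2.0000, 58.0000])

|AB| ∈ [12, 48]
|BC| ∈ {10}
|AC| ∈ [2, 58]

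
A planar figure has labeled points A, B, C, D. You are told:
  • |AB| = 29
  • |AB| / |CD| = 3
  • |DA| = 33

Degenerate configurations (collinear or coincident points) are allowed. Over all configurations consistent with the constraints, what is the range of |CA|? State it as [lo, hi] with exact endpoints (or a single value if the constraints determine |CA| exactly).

|AB| ∈ {29}
|AD| ∈ {33}
|CD| ∈ {29/3}
|BD| ∈ [4, 62]
|AC| ∈ [70/3, 128/3]
|BC| ∈ [0, 215/3]

|CA| ∈ [70/3, 128/3]  (≈ [23.3333, 42.6667])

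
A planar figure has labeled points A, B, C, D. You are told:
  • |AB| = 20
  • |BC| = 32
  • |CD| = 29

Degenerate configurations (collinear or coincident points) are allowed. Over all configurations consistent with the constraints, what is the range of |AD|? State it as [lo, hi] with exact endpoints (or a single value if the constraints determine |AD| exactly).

|AD| ∈ [0, 81]  (≈ [0.0000, 81.0000])

|AB| ∈ {20}
|BC| ∈ {32}
|CD| ∈ {29}
|AC| ∈ [12, 52]
|BD| ∈ [3, 61]
|AD| ∈ [0, 81]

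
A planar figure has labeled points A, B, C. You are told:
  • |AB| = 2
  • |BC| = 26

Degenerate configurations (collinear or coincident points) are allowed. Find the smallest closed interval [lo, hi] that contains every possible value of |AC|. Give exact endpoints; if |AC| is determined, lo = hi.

|AB| ∈ {2}
|BC| ∈ {26}
|AC| ∈ [24, 28]

|AC| ∈ [24, 28]  (≈ [24.0000, 28.0000])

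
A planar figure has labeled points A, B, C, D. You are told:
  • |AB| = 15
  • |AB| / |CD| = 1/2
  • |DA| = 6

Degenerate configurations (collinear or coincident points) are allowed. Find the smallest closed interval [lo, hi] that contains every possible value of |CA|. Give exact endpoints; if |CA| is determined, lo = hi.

|AB| ∈ {15}
|AD| ∈ {6}
|CD| ∈ {30}
|BD| ∈ [9, 21]
|AC| ∈ [24, 36]
|BC| ∈ [9, 51]

|CA| ∈ [24, 36]  (≈ [24.0000, 36.0000])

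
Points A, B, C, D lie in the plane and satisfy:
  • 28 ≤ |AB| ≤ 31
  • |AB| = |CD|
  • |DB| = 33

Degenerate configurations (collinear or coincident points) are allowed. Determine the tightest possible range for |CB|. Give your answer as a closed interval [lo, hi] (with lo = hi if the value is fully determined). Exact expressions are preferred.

|CB| ∈ [2, 64]  (≈ [2.0000, 64.0000])

|AB| ∈ [28, 31]
|BD| ∈ {33}
|CD| ∈ [28, 31]
|AD| ∈ [2, 64]
|BC| ∈ [2, 64]
|AC| ∈ [0, 95]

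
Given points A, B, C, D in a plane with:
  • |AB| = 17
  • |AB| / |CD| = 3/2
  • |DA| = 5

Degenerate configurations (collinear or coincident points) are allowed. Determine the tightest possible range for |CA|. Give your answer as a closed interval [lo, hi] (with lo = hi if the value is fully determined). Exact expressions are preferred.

|CA| ∈ [19/3, 49/3]  (≈ [6.3333, 16.3333])

|AB| ∈ {17}
|AD| ∈ {5}
|CD| ∈ {34/3}
|BD| ∈ [12, 22]
|AC| ∈ [19/3, 49/3]
|BC| ∈ [2/3, 100/3]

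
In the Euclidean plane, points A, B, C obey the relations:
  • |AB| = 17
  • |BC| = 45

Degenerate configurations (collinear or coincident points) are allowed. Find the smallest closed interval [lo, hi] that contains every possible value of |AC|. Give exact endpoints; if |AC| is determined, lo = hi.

|AC| ∈ [28, 62]  (≈ [28.0000, 62.0000])

|AB| ∈ {17}
|BC| ∈ {45}
|AC| ∈ [28, 62]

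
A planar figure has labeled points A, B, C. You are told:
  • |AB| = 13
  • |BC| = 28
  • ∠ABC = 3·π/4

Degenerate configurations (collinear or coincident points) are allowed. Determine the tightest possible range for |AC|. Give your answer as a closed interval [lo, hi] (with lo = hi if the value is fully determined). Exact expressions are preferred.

|AC| = √(364·√(2) + 953)  (≈ 38.3115)

|AB| ∈ {13}
|BC| ∈ {28}
|AC| ∈ {√(364·√(2) + 953)}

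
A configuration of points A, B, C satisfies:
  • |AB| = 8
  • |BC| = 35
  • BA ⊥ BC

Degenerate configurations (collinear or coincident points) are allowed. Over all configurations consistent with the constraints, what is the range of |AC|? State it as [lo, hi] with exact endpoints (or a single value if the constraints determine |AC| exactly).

|AC| = √(1289)  (≈ 35.9026)

|AB| ∈ {8}
|BC| ∈ {35}
|AC| ∈ {√(1289)}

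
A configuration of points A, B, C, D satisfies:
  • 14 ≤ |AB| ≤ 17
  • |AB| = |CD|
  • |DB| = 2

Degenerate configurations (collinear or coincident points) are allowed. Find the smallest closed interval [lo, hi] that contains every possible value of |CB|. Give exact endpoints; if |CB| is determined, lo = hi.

|CB| ∈ [12, 19]  (≈ [12.0000, 19.0000])

|AB| ∈ [14, 17]
|BD| ∈ {2}
|CD| ∈ [14, 17]
|AD| ∈ [12, 19]
|BC| ∈ [12, 19]
|AC| ∈ [0, 36]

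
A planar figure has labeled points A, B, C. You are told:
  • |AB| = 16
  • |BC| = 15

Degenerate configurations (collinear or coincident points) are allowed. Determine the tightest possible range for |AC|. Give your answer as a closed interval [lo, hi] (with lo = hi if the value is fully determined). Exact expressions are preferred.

|AC| ∈ [1, 31]  (≈ [1.0000, 31.0000])

|AB| ∈ {16}
|BC| ∈ {15}
|AC| ∈ [1, 31]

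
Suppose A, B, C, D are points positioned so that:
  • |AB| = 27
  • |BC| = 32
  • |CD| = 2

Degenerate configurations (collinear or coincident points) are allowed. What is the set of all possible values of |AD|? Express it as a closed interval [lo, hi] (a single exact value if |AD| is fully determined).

|AD| ∈ [3, 61]  (≈ [3.0000, 61.0000])

|AB| ∈ {27}
|BC| ∈ {32}
|CD| ∈ {2}
|AC| ∈ [5, 59]
|BD| ∈ [30, 34]
|AD| ∈ [3, 61]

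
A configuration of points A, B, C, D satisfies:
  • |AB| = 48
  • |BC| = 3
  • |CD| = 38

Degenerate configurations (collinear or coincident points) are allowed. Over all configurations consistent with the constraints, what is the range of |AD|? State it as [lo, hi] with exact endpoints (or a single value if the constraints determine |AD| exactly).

|AD| ∈ [7, 89]  (≈ [7.0000, 89.0000])

|AB| ∈ {48}
|BC| ∈ {3}
|CD| ∈ {38}
|AC| ∈ [45, 51]
|BD| ∈ [35, 41]
|AD| ∈ [7, 89]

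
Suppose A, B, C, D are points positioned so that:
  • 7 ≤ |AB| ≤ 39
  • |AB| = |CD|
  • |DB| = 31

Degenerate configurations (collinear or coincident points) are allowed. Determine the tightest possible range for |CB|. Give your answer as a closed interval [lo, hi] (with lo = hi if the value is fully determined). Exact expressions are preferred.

|CB| ∈ [0, 70]  (≈ [0.0000, 70.0000])

|AB| ∈ [7, 39]
|BD| ∈ {31}
|CD| ∈ [7, 39]
|AD| ∈ [0, 70]
|BC| ∈ [0, 70]
|AC| ∈ [0, 109]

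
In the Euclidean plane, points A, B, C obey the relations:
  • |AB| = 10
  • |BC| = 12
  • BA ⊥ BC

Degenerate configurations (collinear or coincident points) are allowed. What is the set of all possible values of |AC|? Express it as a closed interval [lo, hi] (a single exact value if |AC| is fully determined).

|AB| ∈ {10}
|BC| ∈ {12}
|AC| ∈ {2·√(61)}

|AC| = 2·√(61)  (≈ 15.6205)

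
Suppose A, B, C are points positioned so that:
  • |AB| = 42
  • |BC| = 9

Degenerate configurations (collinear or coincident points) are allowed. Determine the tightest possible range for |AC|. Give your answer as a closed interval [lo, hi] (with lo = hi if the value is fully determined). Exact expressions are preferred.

|AB| ∈ {42}
|BC| ∈ {9}
|AC| ∈ [33, 51]

|AC| ∈ [33, 51]  (≈ [33.0000, 51.0000])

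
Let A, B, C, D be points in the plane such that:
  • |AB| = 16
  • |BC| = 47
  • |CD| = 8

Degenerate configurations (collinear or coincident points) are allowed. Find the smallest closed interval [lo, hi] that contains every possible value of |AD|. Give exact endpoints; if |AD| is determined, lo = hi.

|AB| ∈ {16}
|BC| ∈ {47}
|CD| ∈ {8}
|AC| ∈ [31, 63]
|BD| ∈ [39, 55]
|AD| ∈ [23, 71]

|AD| ∈ [23, 71]  (≈ [23.0000, 71.0000])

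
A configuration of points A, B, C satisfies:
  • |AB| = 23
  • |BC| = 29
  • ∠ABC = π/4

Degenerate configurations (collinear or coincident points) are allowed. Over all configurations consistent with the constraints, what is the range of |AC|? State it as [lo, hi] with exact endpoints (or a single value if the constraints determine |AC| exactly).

|AC| = √(1370 - 667·√(2))  (≈ 20.6572)

|AB| ∈ {23}
|BC| ∈ {29}
|AC| ∈ {√(1370 - 667·√(2))}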